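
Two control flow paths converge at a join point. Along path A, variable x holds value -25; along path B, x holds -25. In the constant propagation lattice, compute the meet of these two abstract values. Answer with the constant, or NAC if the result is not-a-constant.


Meet operation: if both paths give the same constant, result is that constant; if they differ, result is NAC (not-a-constant).
Path A: -25, Path B: -25 -> equal
Result: constant -> -25

-25


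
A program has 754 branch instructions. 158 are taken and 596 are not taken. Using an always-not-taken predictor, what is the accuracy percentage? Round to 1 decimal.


Predictor: always-not-taken
Correct predictions = 596
Accuracy = 596 / 754 * 100 = 79.0%

79.0


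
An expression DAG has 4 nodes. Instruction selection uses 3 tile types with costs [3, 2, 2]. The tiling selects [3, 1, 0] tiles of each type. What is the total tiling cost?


Total cost = sum(count_i * cost_i)
= 3*3 + 1*2 + 0*2
= 11

11


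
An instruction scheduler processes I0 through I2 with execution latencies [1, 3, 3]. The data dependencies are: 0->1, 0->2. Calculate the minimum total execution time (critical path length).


Compute longest path through dependency graph: dist(Ik) = max over predecessors of dist + latency(Ik).
dist(I0) = latency 1 = 1
dist(I1) = dist(I0) + 3 = 1 + 3 = 4
dist(I2) = dist(I0) + 3 = 1 + 3 = 4
Critical path = max dist = 4

4


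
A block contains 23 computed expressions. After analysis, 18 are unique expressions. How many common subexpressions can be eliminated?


CSE count = total expressions - unique expressions
= 23 - 18 = 5

5


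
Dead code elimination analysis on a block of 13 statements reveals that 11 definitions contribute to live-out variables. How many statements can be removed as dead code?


Dead code = total statements - live definitions
= 13 - 11 = 2

2


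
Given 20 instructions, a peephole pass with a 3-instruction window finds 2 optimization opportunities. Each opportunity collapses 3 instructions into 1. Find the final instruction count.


Each match removes 2 instructions.
Total removed = 2 * 2 = 4
Remaining = 20 - 4 = 16

16


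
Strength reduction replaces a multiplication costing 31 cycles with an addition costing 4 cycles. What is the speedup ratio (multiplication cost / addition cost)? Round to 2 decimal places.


Ratio = mult_cost / add_cost = 31 / 4 = 7.75

7.75


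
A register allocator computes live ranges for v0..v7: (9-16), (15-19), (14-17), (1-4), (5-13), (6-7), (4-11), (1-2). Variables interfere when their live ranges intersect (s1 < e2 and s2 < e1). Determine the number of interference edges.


Check all pairs for overlapping intervals.
Two intervals (s1,e1) and (s2,e2) overlap if s1 < e2 and s2 < e1.
v0 (9-16) vs v1..v7: overlaps v1, v2, v4, v6 -> 4
v1 (15-19) vs v2..v7: overlaps v2 -> 1
v2 (14-17) vs v3..v7: overlaps none -> 0
v3 (1-4) vs v4..v7: overlaps v7 -> 1
v4 (5-13) vs v5..v7: overlaps v5, v6 -> 2
v5 (6-7) vs v6..v7: overlaps v6 -> 1
v6 (4-11) vs v7: overlaps none -> 0
Total overlapping pairs = 4 + 1 + 0 + 1 + 2 + 1 + 0 = 9

9


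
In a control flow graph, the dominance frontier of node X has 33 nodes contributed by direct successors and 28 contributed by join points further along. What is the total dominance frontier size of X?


DF(X) = direct successor contributions + join point contributions
= 33 + 28 = 61

61


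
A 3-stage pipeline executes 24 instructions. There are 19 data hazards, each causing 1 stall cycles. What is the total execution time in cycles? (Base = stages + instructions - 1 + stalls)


Base cycles = 3 + 24 - 1 = 26
Total stalls = 19 * 1 = 19
Total = 26 + 19 = 45

45


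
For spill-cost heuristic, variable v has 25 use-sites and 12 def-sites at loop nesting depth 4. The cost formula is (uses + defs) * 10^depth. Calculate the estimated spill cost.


uses + defs = 25 + 12 = 37
10^4 = 10000
Spill cost = 37 * 10000 = 370000

370000


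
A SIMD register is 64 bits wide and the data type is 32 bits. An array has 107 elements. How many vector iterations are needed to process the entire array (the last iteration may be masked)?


Width = 64 / 32 = 2 elements per vector op
Iterations = ceil(107 / 2) = 54

54


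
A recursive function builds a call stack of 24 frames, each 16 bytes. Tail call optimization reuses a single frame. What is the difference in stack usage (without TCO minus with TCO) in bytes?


Without TCO: 24 * 16 = 384 bytes
With TCO: reuse 1 frame = 16 bytes
Savings = 384 - 16 = 368

368


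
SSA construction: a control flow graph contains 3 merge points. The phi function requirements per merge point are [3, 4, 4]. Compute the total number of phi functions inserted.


Total phi functions = sum of phi functions at each join node
= 3 + 4 + 4 = 11

11


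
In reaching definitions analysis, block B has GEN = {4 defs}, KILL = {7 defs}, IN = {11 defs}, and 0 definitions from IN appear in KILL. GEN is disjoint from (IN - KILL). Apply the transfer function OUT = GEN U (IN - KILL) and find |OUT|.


IN - KILL: 11 - 0 = 11 surviving definitions
OUT = GEN + surviving = 4 + 11 = 15

15


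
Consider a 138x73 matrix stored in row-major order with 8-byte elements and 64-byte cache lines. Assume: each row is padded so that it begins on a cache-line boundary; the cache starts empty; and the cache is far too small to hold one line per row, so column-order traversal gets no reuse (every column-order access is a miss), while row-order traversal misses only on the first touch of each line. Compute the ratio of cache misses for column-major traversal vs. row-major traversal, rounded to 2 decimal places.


Each row occupies 73 * 8 = 584 bytes and starts on a line boundary, so it spans ceil(584 / 64) = 10 cache lines.
Row-major traversal misses (one per line touched): 138 * ceil(73 * 8 / 64) = 1380
Column-major traversal misses (no reuse, every access misses): 138 * 73 = 10074
Ratio = 10074 / 1380 = 7.3

7.3


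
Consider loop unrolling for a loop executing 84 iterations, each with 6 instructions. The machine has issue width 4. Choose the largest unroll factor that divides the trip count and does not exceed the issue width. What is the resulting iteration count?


Largest divisor of 84 <= 4 is 4
New iterations = 84 / 4 = 21

21


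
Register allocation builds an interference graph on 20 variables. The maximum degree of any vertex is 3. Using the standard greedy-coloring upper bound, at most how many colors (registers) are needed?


Greedy coloring never needs more than (max_degree + 1) colors: when coloring a vertex, at most max_degree neighbors are already colored.
Upper bound = 3 + 1 = 4

4


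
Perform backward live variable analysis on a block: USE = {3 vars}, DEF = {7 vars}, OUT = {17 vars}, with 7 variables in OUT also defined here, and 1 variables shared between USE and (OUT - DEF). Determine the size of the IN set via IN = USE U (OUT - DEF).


OUT - DEF: 17 - 7 = 10
|IN| = |USE| + |OUT - DEF| - |USE ∩ (OUT - DEF)| = 3 + 10 - 1 = 12

12


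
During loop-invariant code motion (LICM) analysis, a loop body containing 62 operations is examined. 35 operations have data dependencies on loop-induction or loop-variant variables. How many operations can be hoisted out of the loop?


Invariant candidates = total - loop-dependent
= 62 - 35 = 27

27


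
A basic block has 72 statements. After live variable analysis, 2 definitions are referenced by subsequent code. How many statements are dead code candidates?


Dead code = total statements - live definitions
= 72 - 2 = 70

70


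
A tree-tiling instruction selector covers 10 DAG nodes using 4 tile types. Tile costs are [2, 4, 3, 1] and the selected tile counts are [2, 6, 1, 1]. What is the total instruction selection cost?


Total cost = sum(count_i * cost_i)
= 2*2 + 6*4 + 1*3 + 1*1
= 32

32


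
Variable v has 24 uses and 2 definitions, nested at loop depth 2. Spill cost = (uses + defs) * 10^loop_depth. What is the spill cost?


uses + defs = 24 + 2 = 26
10^2 = 100
Spill cost = 26 * 100 = 2600

2600


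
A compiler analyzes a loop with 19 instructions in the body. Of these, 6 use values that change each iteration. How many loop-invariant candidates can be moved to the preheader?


Invariant candidates = total - loop-dependent
= 19 - 6 = 13

13


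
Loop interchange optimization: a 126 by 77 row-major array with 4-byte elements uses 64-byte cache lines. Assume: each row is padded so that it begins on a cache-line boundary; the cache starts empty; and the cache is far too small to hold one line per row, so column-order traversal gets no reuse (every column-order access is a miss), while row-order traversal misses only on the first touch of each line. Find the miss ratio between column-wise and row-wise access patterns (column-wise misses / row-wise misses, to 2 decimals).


Each row occupies 77 * 4 = 308 bytes and starts on a line boundary, so it spans ceil(308 / 64) = 5 cache lines.
Row-major traversal misses (one per line touched): 126 * ceil(77 * 4 / 64) = 630
Column-major traversal misses (no reuse, every access misses): 126 * 77 = 9702
Ratio = 9702 / 630 = 15.4

15.4


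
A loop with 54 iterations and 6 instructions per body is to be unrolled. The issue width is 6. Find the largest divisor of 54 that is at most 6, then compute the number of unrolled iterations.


Largest divisor of 54 <= 6 is 6
New iterations = 54 / 6 = 9

9


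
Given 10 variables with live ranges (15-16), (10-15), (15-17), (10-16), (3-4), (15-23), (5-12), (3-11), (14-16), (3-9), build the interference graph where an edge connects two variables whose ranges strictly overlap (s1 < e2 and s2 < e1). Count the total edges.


Check all pairs for overlapping intervals.
Two intervals (s1,e1) and (s2,e2) overlap if s1 < e2 and s2 < e1.
v0 (15-16) vs v1..v9: overlaps v2, v3, v5, v8 -> 4
v1 (10-15) vs v2..v9: overlaps v3, v6, v7, v8 -> 4
v2 (15-17) vs v3..v9: overlaps v3, v5, v8 -> 3
v3 (10-16) vs v4..v9: overlaps v5, v6, v7, v8 -> 4
v4 (3-4) vs v5..v9: overlaps v7, v9 -> 2
v5 (15-23) vs v6..v9: overlaps v8 -> 1
v6 (5-12) vs v7..v9: overlaps v7, v9 -> 2
v7 (3-11) vs v8..v9: overlaps v9 -> 1
v8 (14-16) vs v9: overlaps none -> 0
Total overlapping pairs = 4 + 4 + 3 + 4 + 2 + 1 + 2 + 1 + 0 = 21

21


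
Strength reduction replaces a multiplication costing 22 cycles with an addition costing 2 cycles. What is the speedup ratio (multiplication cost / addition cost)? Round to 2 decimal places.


Ratio = mult_cost / add_cost = 22 / 2 = 11.0

11.0


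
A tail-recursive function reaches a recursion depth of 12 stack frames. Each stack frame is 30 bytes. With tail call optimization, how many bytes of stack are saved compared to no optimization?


Without TCO: 12 * 30 = 360 bytes
With TCO: reuse 1 frame = 30 bytes
Savings = 360 - 30 = 330

330


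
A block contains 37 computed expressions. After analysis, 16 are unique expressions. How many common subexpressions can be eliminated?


CSE count = total expressions - unique expressions
= 37 - 16 = 21

21


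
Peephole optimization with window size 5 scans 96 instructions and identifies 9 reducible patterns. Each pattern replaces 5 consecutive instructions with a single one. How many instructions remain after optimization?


Each match removes 4 instructions.
Total removed = 9 * 4 = 36
Remaining = 96 - 36 = 60

60


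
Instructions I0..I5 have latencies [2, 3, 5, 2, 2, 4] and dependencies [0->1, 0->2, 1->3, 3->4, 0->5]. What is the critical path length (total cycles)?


Compute longest path through dependency graph: dist(Ik) = max over predecessors of dist + latency(Ik).
dist(I0) = latency 2 = 2
dist(I1) = dist(I0) + 3 = 2 + 3 = 5
dist(I2) = dist(I0) + 5 = 2 + 5 = 7
dist(I3) = dist(I1) + 2 = 5 + 2 = 7
dist(I4) = dist(I3) + 2 = 7 + 2 = 9
dist(I5) = dist(I0) + 4 = 2 + 4 = 6
Critical path = max dist = 9

9


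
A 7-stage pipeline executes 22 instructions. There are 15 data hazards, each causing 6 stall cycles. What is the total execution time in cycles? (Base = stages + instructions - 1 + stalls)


Base cycles = 7 + 22 - 1 = 28
Total stalls = 15 * 6 = 90
Total = 28 + 90 = 118

118


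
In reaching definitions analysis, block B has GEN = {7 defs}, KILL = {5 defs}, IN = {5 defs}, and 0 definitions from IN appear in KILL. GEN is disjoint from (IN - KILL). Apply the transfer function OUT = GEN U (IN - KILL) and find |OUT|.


IN - KILL: 5 - 0 = 5 surviving definitions
OUT = GEN + surviving = 7 + 5 = 12

12


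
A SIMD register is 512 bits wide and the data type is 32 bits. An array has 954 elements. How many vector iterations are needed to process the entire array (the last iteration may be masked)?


Width = 512 / 32 = 16 elements per vector op
Iterations = ceil(954 / 16) = 60

60


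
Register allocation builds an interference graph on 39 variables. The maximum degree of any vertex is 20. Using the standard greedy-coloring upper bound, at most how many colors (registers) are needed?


Greedy coloring never needs more than (max_degree + 1) colors: when coloring a vertex, at most max_degree neighbors are already colored.
Upper bound = 20 + 1 = 21

21


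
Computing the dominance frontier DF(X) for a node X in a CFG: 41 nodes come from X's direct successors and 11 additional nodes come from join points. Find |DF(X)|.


DF(X) = direct successor contributions + join point contributions
= 41 + 11 = 52

52


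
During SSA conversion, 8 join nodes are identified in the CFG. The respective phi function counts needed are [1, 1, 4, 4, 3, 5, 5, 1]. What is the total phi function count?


Total phi functions = sum of phi functions at each join node
= 1 + 1 + 4 + 4 + 3 + 5 + 5 + 1 = 24

24


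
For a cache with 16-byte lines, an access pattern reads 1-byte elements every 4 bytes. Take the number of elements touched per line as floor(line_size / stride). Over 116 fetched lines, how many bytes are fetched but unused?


Elements per line = floor(16 / 4) = 4
Bytes used per line = 4 * 1 = 4
Wasted per line = 16 - 4 = 12
Total wasted = 12 * 116 = 1392

1392


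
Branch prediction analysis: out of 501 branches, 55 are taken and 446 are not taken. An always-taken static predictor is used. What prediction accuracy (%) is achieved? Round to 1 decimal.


Predictor: always-taken
Correct predictions = 55
Accuracy = 55 / 501 * 100 = 11.0%

11.0


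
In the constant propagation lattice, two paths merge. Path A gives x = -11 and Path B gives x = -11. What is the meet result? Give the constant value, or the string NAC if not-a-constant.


Meet operation: if both paths give the same constant, result is that constant; if they differ, result is NAC (not-a-constant).
Path A: -11, Path B: -11 -> equal
Result: constant -> -11

-11


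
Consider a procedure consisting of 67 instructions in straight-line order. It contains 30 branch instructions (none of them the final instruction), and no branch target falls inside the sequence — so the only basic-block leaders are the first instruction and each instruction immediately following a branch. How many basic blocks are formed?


With no in-sequence branch targets, the leaders are the first instruction plus the instruction after each branch.
Number of basic blocks = branches + 1
= 30 + 1 = 31

31


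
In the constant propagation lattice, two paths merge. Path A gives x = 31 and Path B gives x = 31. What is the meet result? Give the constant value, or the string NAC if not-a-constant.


Meet operation: if both paths give the same constant, result is that constant; if they differ, result is NAC (not-a-constant).
Path A: 31, Path B: 31 -> equal
Result: constant -> 31

31


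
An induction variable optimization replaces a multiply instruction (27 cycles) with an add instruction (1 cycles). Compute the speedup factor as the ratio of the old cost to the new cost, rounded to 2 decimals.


Ratio = mult_cost / add_cost = 27 / 1 = 27.0

27.0


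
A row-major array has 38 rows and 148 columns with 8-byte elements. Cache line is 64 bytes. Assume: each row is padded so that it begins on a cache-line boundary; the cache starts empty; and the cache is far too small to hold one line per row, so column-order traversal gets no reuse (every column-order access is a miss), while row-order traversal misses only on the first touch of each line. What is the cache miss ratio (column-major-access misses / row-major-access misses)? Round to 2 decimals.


Each row occupies 148 * 8 = 1184 bytes and starts on a line boundary, so it spans ceil(1184 / 64) = 19 cache lines.
Row-major traversal misses (one per line touched): 38 * ceil(148 * 8 / 64) = 722
Column-major traversal misses (no reuse, every access misses): 38 * 148 = 5624
Ratio = 5624 / 722 = 7.79

7.79


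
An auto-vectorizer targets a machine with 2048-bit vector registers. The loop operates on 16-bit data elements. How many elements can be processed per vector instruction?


Width = SIMD bits / data type bits
= 2048 / 16 = 128

128


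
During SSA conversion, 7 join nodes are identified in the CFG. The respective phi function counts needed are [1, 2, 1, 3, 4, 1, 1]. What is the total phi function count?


Total phi functions = sum of phi functions at each join node
= 1 + 2 + 1 + 3 + 4 + 1 + 1 = 13

13


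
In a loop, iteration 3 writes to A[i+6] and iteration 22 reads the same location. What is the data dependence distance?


Distance = read iteration - write iteration
= 22 - 3 = 19

19


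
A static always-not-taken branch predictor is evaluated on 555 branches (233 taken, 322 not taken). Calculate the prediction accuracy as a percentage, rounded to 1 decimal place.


Predictor: always-not-taken
Correct predictions = 322
Accuracy = 322 / 555 * 100 = 58.0%

58.0


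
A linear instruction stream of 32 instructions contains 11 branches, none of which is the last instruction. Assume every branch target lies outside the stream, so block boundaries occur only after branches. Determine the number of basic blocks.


With no in-sequence branch targets, the leaders are the first instruction plus the instruction after each branch.
Number of basic blocks = branches + 1
= 11 + 1 = 12

12


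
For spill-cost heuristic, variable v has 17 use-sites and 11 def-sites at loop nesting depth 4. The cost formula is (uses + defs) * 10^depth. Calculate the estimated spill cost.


uses + defs = 17 + 11 = 28
10^4 = 10000
Spill cost = 28 * 10000 = 280000

280000


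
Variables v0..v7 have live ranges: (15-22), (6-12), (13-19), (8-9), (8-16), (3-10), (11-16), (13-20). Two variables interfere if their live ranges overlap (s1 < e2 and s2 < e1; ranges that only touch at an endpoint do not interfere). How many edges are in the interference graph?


Check all pairs for overlapping intervals.
Two intervals (s1,e1) and (s2,e2) overlap if s1 < e2 and s2 < e1.
v0 (15-22) vs v1..v7: overlaps v2, v4, v6, v7 -> 4
v1 (6-12) vs v2..v7: overlaps v3, v4, v5, v6 -> 4
v2 (13-19) vs v3..v7: overlaps v4, v6, v7 -> 3
v3 (8-9) vs v4..v7: overlaps v4, v5 -> 2
v4 (8-16) vs v5..v7: overlaps v5, v6, v7 -> 3
v5 (3-10) vs v6..v7: overlaps none -> 0
v6 (11-16) vs v7: overlaps v7 -> 1
Total overlapping pairs = 4 + 4 + 3 + 2 + 3 + 0 + 1 = 17

17


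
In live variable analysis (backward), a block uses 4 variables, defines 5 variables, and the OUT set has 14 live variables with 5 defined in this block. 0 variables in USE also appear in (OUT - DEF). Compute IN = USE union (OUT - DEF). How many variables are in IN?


OUT - DEF: 14 - 5 = 9
|IN| = |USE| + |OUT - DEF| - |USE ∩ (OUT - DEF)| = 4 + 9 - 0 = 13

13


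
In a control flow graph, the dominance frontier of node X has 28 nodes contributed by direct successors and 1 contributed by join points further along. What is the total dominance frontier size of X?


DF(X) = direct successor contributions + join point contributions
= 28 + 1 = 29

29


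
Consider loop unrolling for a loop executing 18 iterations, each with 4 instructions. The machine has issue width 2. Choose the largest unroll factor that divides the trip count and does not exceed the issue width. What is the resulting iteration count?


Largest divisor of 18 <= 2 is 2
New iterations = 18 / 2 = 9

9


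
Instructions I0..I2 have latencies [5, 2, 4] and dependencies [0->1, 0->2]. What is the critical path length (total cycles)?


Compute longest path through dependency graph: dist(Ik) = max over predecessors of dist + latency(Ik).
dist(I0) = latency 5 = 5
dist(I1) = dist(I0) + 2 = 5 + 2 = 7
dist(I2) = dist(I0) + 4 = 5 + 4 = 9
Critical path = max dist = 9

9


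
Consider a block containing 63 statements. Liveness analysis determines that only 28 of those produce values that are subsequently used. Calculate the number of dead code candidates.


Dead code = total statements - live definitions
= 63 - 28 = 35

35


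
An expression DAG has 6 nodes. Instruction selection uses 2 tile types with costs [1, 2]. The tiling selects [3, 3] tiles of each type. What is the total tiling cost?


Total cost = sum(count_i * cost_i)
= 3*1 + 3*2
= 9

9


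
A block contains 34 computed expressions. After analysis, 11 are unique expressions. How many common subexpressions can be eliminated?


CSE count = total expressions - unique expressions
= 34 - 11 = 23

23


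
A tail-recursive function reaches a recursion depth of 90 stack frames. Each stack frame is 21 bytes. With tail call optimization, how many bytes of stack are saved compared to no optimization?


Without TCO: 90 * 21 = 1890 bytes
With TCO: reuse 1 frame = 21 bytes
Savings = 1890 - 21 = 1869

1869


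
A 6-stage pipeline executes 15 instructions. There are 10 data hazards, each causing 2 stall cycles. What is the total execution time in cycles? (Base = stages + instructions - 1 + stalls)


Base cycles = 6 + 15 - 1 = 20
Total stalls = 10 * 2 = 20
Total = 20 + 20 = 40

40


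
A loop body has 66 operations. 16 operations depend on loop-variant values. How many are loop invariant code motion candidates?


Invariant candidates = total - loop-dependent
= 66 - 16 = 50

50


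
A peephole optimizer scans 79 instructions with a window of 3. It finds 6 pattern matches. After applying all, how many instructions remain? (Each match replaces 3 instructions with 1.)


Each match removes 2 instructions.
Total removed = 6 * 2 = 12
Remaining = 79 - 12 = 67

67


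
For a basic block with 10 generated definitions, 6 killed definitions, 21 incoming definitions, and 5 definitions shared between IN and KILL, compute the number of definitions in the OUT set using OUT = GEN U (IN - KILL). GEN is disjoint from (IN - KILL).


IN - KILL: 21 - 5 = 16 surviving definitions
OUT = GEN + surviving = 10 + 16 = 26

26


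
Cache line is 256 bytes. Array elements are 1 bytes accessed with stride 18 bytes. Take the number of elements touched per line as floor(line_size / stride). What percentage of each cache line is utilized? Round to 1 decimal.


Elements per cache line = floor(256 / 18) = 14
Bytes used = 14 * 1 = 14
Utilization = 14 / 256 * 100 = 5.5%

5.5


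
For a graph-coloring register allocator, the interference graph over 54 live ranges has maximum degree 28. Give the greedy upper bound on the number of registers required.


Greedy coloring never needs more than (max_degree + 1) colors: when coloring a vertex, at most max_degree neighbors are already colored.
Upper bound = 28 + 1 = 29

29


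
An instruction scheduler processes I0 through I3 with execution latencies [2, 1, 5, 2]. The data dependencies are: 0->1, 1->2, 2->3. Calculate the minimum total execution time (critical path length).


Compute longest path through dependency graph: dist(Ik) = max over predecessors of dist + latency(Ik).
dist(I0) = latency 2 = 2
dist(I1) = dist(I0) + 1 = 2 + 1 = 3
dist(I2) = dist(I1) + 5 = 3 + 5 = 8
dist(I3) = dist(I2) + 2 = 8 + 2 = 10
Critical path = max dist = 10

10


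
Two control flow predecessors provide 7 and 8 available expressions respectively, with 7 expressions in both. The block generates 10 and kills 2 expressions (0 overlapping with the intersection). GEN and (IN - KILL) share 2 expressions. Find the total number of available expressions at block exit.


IN = intersection of predecessors = 7
IN - KILL = 7 - 0 = 7
|OUT| = |GEN| + |IN - KILL| - |GEN ∩ (IN - KILL)| = 10 + 7 - 2 = 15

15


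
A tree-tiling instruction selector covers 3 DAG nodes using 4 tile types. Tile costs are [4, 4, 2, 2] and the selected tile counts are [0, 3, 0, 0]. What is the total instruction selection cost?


Total cost = sum(count_i * cost_i)
= 0*4 + 3*4 + 0*2 + 0*2
= 12

12


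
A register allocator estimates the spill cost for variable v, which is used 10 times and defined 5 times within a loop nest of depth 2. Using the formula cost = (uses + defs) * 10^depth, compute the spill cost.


uses + defs = 10 + 5 = 15
10^2 = 100
Spill cost = 15 * 100 = 1500

1500


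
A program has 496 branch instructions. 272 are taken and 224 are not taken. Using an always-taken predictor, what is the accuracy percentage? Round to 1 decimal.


Predictor: always-taken
Correct predictions = 272
Accuracy = 272 / 496 * 100 = 54.8%

54.8


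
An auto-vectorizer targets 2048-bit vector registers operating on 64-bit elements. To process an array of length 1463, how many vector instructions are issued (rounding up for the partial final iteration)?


Width = 2048 / 64 = 32 elements per vector op
Iterations = ceil(1463 / 32) = 46

46


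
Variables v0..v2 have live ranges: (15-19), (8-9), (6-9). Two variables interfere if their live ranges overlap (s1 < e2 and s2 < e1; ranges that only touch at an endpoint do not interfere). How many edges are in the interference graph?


Check all pairs for overlapping intervals.
Two intervals (s1,e1) and (s2,e2) overlap if s1 < e2 and s2 < e1.
v0 (15-19) vs v1..v2: overlaps none -> 0
v1 (8-9) vs v2: overlaps v2 -> 1
Total overlapping pairs = 0 + 1 = 1

1


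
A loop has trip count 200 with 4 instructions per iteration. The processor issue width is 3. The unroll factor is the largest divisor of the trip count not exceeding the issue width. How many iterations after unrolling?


Largest divisor of 200 <= 3 is 2
New iterations = 200 / 2 = 100

100


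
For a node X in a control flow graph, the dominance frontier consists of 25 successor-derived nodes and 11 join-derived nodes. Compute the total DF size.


DF(X) = direct successor contributions + join point contributions
= 25 + 11 = 36

36


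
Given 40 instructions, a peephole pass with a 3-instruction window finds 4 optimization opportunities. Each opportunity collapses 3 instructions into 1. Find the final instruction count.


Each match removes 2 instructions.
Total removed = 4 * 2 = 8
Remaining = 40 - 8 = 32

32


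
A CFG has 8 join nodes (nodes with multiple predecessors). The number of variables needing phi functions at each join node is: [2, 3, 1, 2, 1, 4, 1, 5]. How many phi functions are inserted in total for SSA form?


Total phi functions = sum of phi functions at each join node
= 2 + 3 + 1 + 2 + 1 + 4 + 1 + 5 = 19

19


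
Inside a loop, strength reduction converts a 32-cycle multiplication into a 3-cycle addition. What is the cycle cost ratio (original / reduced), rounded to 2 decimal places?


Ratio = mult_cost / add_cost = 32 / 3 = 10.67

10.67


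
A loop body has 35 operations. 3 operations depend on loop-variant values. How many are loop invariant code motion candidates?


Invariant candidates = total - loop-dependent
= 35 - 3 = 32

32


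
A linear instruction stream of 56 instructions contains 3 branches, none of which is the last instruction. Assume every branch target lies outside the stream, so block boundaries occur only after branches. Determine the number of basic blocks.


With no in-sequence branch targets, the leaders are the first instruction plus the instruction after each branch.
Number of basic blocks = branches + 1
= 3 + 1 = 4

4


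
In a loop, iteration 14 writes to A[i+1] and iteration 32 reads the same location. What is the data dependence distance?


Distance = read iteration - write iteration
= 32 - 14 = 18

18


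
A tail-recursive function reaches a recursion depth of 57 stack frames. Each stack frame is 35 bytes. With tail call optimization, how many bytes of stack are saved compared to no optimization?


Without TCO: 57 * 35 = 1995 bytes
With TCO: reuse 1 frame = 35 bytes
Savings = 1995 - 35 = 1960

1960


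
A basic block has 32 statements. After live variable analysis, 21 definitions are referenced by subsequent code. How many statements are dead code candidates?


Dead code = total statements - live definitions
= 32 - 21 = 11

11


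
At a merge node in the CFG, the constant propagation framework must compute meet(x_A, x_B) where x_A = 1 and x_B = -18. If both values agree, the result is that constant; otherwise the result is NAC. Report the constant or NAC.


Meet operation: if both paths give the same constant, result is that constant; if they differ, result is NAC (not-a-constant).
Path A: 1, Path B: -18 -> differ
Result: not-a-constant -> NAC

NAC


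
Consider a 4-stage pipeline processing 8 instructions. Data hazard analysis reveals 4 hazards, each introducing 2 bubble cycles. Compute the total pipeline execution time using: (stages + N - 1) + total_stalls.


Base cycles = 4 + 8 - 1 = 11
Total stalls = 4 * 2 = 8
Total = 11 + 8 = 19

19


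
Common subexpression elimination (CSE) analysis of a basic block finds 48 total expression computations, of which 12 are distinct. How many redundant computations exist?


CSE count = total expressions - unique expressions
= 48 - 12 = 36

36


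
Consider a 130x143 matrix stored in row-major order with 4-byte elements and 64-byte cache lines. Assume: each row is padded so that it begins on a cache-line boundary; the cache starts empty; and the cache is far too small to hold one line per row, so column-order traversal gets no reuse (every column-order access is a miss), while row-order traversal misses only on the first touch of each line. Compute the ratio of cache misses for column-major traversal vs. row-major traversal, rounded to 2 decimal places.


Each row occupies 143 * 4 = 572 bytes and starts on a line boundary, so it spans ceil(572 / 64) = 9 cache lines.
Row-major traversal misses (one per line touched): 130 * ceil(143 * 4 / 64) = 1170
Column-major traversal misses (no reuse, every access misses): 130 * 143 = 18590
Ratio = 18590 / 1170 = 15.89

15.89


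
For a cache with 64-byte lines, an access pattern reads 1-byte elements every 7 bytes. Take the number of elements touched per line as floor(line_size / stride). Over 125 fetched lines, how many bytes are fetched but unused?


Elements per line = floor(64 / 7) = 9
Bytes used per line = 9 * 1 = 9
Wasted per line = 64 - 9 = 55
Total wasted = 55 * 125 = 6875

6875


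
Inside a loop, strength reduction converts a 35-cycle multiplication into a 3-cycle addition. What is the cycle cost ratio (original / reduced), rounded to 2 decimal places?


Ratio = mult_cost / add_cost = 35 / 3 = 11.67

11.67


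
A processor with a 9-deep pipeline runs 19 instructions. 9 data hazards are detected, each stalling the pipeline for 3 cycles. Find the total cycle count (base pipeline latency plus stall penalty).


Base cycles = 9 + 19 - 1 = 27
Total stalls = 9 * 3 = 27
Total = 27 + 27 = 54

54


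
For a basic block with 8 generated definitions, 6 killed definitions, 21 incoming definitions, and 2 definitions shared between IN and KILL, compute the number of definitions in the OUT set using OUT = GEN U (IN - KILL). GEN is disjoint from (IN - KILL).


IN - KILL: 21 - 2 = 19 surviving definitions
OUT = GEN + surviving = 8 + 19 = 27

27


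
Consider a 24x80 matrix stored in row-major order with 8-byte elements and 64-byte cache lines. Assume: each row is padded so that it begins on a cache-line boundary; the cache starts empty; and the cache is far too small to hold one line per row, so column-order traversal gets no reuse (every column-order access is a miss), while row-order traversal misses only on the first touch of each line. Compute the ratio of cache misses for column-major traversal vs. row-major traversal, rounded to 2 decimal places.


Each row occupies 80 * 8 = 640 bytes and starts on a line boundary, so it spans ceil(640 / 64) = 10 cache lines.
Row-major traversal misses (one per line touched): 24 * ceil(80 * 8 / 64) = 240
Column-major traversal misses (no reuse, every access misses): 24 * 80 = 1920
Ratio = 1920 / 240 = 8.0

8.0


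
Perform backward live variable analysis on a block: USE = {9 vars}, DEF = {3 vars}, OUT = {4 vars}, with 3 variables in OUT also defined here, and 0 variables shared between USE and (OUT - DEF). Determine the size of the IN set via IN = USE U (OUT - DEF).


OUT - DEF: 4 - 3 = 1
|IN| = |USE| + |OUT - DEF| - |USE ∩ (OUT - DEF)| = 9 + 1 - 0 = 10

10


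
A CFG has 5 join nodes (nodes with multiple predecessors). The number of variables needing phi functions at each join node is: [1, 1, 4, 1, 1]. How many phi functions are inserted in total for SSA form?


Total phi functions = sum of phi functions at each join node
= 1 + 1 + 4 + 1 + 1 = 8

8


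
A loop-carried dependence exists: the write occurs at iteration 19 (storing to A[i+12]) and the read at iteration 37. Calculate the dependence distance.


Distance = read iteration - write iteration
= 37 - 19 = 18

18


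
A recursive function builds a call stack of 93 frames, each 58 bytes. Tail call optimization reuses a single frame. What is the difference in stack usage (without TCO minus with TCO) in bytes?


Without TCO: 93 * 58 = 5394 bytes
With TCO: reuse 1 frame = 58 bytes
Savings = 5394 - 58 = 5336

5336


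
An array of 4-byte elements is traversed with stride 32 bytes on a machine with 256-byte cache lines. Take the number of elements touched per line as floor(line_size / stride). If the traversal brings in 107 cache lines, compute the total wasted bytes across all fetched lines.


Elements per line = floor(256 / 32) = 8
Bytes used per line = 8 * 4 = 32
Wasted per line = 256 - 32 = 224
Total wasted = 224 * 107 = 23968

23968


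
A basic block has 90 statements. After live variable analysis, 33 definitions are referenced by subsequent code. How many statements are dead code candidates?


Dead code = total statements - live definitions
= 90 - 33 = 57

57


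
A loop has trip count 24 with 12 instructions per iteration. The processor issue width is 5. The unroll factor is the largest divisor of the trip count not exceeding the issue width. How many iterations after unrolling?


Largest divisor of 24 <= 5 is 4
New iterations = 24 / 4 = 6

6


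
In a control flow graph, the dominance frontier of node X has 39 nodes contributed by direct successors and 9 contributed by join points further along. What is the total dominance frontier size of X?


DF(X) = direct successor contributions + join point contributions
= 39 + 9 = 48

48


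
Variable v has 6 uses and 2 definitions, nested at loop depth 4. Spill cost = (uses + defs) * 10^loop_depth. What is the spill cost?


uses + defs = 6 + 2 = 8
10^4 = 10000
Spill cost = 8 * 10000 = 80000

80000


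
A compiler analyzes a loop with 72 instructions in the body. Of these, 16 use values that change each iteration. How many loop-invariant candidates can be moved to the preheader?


Invariant candidates = total - loop-dependent
= 72 - 16 = 56

56


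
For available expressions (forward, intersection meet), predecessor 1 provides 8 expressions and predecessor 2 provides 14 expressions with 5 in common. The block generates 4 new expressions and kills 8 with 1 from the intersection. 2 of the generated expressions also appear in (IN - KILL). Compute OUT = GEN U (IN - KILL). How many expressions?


IN = intersection of predecessors = 5
IN - KILL = 5 - 1 = 4
|OUT| = |GEN| + |IN - KILL| - |GEN ∩ (IN - KILL)| = 4 + 4 - 2 = 6

6


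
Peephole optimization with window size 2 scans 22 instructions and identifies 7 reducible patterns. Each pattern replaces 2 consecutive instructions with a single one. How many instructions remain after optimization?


Each match removes 1 instructions.
Total removed = 7 * 1 = 7
Remaining = 22 - 7 = 15

15


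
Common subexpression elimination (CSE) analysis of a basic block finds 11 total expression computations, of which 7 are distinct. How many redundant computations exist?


CSE count = total expressions - unique expressions
= 11 - 7 = 4

4


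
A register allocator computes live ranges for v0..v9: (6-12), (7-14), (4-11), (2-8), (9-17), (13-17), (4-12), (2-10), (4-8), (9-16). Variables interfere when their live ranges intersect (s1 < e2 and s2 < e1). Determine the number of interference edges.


Check all pairs for overlapping intervals.
Two intervals (s1,e1) and (s2,e2) overlap if s1 < e2 and s2 < e1.
v0 (6-12) vs v1..v9: overlaps v1, v2, v3, v4, v6, v7, v8, v9 -> 8
v1 (7-14) vs v2..v9: overlaps v2, v3, v4, v5, v6, v7, v8, v9 -> 8
v2 (4-11) vs v3..v9: overlaps v3, v4, v6, v7, v8, v9 -> 6
v3 (2-8) vs v4..v9: overlaps v6, v7, v8 -> 3
v4 (9-17) vs v5..v9: overlaps v5, v6, v7, v9 -> 4
v5 (13-17) vs v6..v9: overlaps v9 -> 1
v6 (4-12) vs v7..v9: overlaps v7, v8, v9 -> 3
v7 (2-10) vs v8..v9: overlaps v8, v9 -> 2
v8 (4-8) vs v9: overlaps none -> 0
Total overlapping pairs = 8 + 8 + 6 + 3 + 4 + 1 + 3 + 2 + 0 = 35

35


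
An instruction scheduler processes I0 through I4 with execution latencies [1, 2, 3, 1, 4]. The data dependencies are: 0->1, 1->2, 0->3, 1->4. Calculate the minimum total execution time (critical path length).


Compute longest path through dependency graph: dist(Ik) = max over predecessors of dist + latency(Ik).
dist(I0) = latency 1 = 1
dist(I1) = dist(I0) + 2 = 1 + 2 = 3
dist(I2) = dist(I1) + 3 = 3 + 3 = 6
dist(I3) = dist(I0) + 1 = 1 + 1 = 2
dist(I4) = dist(I1) + 4 = 3 + 4 = 7
Critical path = max dist = 7

7


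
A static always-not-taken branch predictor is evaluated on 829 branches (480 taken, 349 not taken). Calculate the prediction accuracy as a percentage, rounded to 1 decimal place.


Predictor: always-not-taken
Correct predictions = 349
Accuracy = 349 / 829 * 100 = 42.1%

42.1


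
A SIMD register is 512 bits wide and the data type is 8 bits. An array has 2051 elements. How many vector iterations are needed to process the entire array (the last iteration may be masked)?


Width = 512 / 8 = 64 elements per vector op
Iterations = ceil(2051 / 64) = 33

33


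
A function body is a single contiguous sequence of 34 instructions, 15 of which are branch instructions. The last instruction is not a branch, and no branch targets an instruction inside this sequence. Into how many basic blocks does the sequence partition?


With no in-sequence branch targets, the leaders are the first instruction plus the instruction after each branch.
Number of basic blocks = branches + 1
= 15 + 1 = 16

16


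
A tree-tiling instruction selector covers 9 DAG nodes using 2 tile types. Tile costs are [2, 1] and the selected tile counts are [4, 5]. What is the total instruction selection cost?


Total cost = sum(count_i * cost_i)
= 4*2 + 5*1
= 13

13


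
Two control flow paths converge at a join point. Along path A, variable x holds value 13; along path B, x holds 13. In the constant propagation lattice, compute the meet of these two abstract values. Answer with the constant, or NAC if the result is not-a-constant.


Meet operation: if both paths give the same constant, result is that constant; if they differ, result is NAC (not-a-constant).
Path A: 13, Path B: 13 -> equal
Result: constant -> 13

13


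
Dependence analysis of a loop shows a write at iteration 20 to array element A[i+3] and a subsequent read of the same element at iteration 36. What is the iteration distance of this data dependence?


Distance = read iteration - write iteration
= 36 - 20 = 16

16
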